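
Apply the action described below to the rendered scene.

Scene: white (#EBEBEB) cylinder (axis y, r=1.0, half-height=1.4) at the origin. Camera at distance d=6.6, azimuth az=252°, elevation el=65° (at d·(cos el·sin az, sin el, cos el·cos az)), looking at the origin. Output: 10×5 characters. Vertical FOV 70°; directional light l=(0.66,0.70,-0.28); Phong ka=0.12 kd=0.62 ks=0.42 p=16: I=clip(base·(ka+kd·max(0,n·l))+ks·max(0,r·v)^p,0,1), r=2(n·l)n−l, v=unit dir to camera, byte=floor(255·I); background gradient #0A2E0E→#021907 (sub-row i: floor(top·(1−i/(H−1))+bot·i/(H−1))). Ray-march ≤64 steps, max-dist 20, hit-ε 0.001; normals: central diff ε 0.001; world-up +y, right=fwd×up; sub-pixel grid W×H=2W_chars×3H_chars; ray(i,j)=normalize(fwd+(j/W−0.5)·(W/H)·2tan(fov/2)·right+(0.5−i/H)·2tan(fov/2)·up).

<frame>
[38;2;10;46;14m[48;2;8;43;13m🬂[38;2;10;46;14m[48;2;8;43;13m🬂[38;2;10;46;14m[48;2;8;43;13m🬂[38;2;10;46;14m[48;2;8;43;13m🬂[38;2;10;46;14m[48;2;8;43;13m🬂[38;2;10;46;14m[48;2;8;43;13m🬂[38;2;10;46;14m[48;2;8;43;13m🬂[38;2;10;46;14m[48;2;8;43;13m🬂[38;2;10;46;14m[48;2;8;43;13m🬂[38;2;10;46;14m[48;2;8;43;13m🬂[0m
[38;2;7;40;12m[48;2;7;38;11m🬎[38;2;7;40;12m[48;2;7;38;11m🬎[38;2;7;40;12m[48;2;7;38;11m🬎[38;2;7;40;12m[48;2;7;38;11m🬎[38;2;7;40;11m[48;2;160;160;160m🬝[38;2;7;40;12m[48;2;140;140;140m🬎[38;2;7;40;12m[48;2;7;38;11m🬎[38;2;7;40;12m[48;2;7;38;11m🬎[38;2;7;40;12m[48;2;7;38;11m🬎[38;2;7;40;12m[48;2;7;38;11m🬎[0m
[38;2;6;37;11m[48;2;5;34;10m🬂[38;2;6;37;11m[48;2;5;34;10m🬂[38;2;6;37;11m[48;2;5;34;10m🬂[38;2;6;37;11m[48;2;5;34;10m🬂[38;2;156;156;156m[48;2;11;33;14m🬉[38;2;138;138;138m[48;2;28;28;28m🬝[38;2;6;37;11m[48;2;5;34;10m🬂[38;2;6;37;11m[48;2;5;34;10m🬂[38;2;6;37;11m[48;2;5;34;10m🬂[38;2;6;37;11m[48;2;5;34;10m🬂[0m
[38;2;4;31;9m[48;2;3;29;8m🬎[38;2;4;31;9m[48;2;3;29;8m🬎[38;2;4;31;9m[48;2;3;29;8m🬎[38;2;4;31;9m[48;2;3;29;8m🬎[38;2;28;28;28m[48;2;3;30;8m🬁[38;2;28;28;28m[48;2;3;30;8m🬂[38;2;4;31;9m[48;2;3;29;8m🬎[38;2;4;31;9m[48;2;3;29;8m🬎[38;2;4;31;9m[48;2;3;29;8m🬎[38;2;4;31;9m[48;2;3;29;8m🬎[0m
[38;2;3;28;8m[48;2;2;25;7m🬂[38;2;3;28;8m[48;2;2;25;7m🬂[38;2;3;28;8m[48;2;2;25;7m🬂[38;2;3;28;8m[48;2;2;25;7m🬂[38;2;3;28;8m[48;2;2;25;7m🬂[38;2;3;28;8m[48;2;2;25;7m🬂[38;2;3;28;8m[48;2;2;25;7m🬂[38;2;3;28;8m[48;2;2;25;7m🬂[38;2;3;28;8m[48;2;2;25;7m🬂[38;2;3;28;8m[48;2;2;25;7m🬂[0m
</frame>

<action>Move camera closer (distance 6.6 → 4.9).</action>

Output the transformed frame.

<frame>
[38;2;10;46;14m[48;2;8;43;13m🬂[38;2;10;46;14m[48;2;8;43;13m🬂[38;2;10;46;14m[48;2;8;43;13m🬂[38;2;10;46;14m[48;2;8;43;13m🬂[38;2;10;46;14m[48;2;8;43;13m🬂[38;2;10;46;14m[48;2;8;43;13m🬂[38;2;10;46;14m[48;2;8;43;13m🬂[38;2;10;46;14m[48;2;8;43;13m🬂[38;2;10;46;14m[48;2;8;43;13m🬂[38;2;10;46;14m[48;2;8;43;13m🬂[0m
[38;2;7;40;12m[48;2;7;38;11m🬎[38;2;7;40;12m[48;2;7;38;11m🬎[38;2;7;40;12m[48;2;7;38;11m🬎[38;2;7;40;12m[48;2;7;38;11m🬎[38;2;7;40;12m[48;2;166;166;166m🬆[38;2;8;41;12m[48;2;140;140;140m🬂[38;2;132;132;132m[48;2;7;40;11m🬏[38;2;7;40;12m[48;2;7;38;11m🬎[38;2;7;40;12m[48;2;7;38;11m🬎[38;2;7;40;12m[48;2;7;38;11m🬎[0m
[38;2;6;37;11m[48;2;5;34;10m🬂[38;2;6;37;11m[48;2;5;34;10m🬂[38;2;6;37;11m[48;2;5;34;10m🬂[38;2;6;37;11m[48;2;5;34;10m🬂[38;2;162;162;162m[48;2;28;28;28m🬬[38;2;142;142;142m[48;2;135;135;135m🬄[38;2;131;131;131m[48;2;11;33;14m🬄[38;2;6;37;11m[48;2;5;34;10m🬂[38;2;6;37;11m[48;2;5;34;10m🬂[38;2;6;37;11m[48;2;5;34;10m🬂[0m
[38;2;4;31;9m[48;2;3;29;8m🬎[38;2;4;31;9m[48;2;3;29;8m🬎[38;2;4;31;9m[48;2;3;29;8m🬎[38;2;4;31;9m[48;2;3;29;8m🬎[38;2;28;28;28m[48;2;3;30;8m🬁[38;2;28;28;28m[48;2;3;29;8m🬆[38;2;4;31;9m[48;2;3;29;8m🬎[38;2;4;31;9m[48;2;3;29;8m🬎[38;2;4;31;9m[48;2;3;29;8m🬎[38;2;4;31;9m[48;2;3;29;8m🬎[0m
[38;2;3;28;8m[48;2;2;25;7m🬂[38;2;3;28;8m[48;2;2;25;7m🬂[38;2;3;28;8m[48;2;2;25;7m🬂[38;2;3;28;8m[48;2;2;25;7m🬂[38;2;3;28;8m[48;2;2;25;7m🬂[38;2;3;28;8m[48;2;2;25;7m🬂[38;2;3;28;8m[48;2;2;25;7m🬂[38;2;3;28;8m[48;2;2;25;7m🬂[38;2;3;28;8m[48;2;2;25;7m🬂[38;2;3;28;8m[48;2;2;25;7m🬂[0m
</frame>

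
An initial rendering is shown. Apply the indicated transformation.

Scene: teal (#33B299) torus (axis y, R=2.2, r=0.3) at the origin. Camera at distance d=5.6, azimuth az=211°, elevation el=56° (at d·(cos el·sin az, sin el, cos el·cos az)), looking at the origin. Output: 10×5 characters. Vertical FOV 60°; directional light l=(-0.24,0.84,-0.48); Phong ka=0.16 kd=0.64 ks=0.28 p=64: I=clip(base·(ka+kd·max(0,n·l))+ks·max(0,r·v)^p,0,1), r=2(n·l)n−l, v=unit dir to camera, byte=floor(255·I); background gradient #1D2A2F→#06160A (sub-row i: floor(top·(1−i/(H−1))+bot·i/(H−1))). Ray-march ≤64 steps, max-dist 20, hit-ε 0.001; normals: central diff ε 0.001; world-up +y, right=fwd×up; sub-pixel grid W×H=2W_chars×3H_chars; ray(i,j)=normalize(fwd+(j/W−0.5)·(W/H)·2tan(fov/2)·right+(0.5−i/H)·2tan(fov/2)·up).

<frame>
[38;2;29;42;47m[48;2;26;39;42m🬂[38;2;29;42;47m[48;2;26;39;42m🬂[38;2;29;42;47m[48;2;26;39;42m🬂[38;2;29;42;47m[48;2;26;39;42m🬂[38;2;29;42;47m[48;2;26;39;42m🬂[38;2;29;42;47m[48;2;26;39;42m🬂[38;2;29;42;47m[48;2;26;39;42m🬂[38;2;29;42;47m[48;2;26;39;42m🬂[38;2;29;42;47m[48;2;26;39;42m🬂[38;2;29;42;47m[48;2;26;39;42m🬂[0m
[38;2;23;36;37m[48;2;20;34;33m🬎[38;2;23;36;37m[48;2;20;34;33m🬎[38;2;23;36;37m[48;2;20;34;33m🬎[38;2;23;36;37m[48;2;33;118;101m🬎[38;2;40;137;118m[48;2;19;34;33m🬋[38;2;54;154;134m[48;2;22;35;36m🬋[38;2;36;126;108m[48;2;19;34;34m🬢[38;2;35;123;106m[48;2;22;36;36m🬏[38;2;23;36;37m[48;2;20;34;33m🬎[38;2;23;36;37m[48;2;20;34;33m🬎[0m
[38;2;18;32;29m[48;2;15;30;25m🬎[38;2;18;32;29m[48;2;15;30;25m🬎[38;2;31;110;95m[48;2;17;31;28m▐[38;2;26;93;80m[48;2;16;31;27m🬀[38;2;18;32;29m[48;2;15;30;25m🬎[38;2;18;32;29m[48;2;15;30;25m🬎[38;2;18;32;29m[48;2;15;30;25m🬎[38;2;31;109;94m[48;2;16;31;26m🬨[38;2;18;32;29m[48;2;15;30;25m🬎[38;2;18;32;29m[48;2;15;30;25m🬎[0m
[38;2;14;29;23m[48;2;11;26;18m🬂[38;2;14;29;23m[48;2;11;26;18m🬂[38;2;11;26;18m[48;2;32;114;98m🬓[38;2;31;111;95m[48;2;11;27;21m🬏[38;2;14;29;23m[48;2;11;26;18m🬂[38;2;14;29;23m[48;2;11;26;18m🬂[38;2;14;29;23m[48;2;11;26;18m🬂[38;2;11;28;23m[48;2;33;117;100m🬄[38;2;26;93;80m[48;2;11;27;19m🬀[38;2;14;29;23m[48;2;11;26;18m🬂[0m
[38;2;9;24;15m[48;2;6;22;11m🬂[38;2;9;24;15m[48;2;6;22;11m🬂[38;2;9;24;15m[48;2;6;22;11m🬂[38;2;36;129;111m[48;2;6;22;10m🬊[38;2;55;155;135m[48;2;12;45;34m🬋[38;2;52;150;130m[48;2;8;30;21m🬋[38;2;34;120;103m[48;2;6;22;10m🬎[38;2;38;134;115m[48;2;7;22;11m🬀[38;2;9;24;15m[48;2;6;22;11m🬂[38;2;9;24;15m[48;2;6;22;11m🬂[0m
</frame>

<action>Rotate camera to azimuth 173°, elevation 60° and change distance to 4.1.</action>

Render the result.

<frame>
[38;2;29;42;47m[48;2;26;39;42m🬂[38;2;29;42;47m[48;2;26;39;42m🬂[38;2;29;42;47m[48;2;26;39;42m🬂[38;2;29;42;47m[48;2;26;39;42m🬂[38;2;27;40;44m[48;2;26;93;80m🬝[38;2;28;41;45m[48;2;29;104;89m🬎[38;2;29;42;47m[48;2;26;39;42m🬂[38;2;29;42;47m[48;2;26;39;42m🬂[38;2;29;42;47m[48;2;26;39;42m🬂[38;2;29;42;47m[48;2;26;39;42m🬂[0m
[38;2;23;36;37m[48;2;20;34;33m🬎[38;2;23;36;37m[48;2;20;34;33m🬎[38;2;23;36;38m[48;2;37;129;112m🬆[38;2;36;129;111m[48;2;21;50;45m🬆[38;2;37;130;111m[48;2;21;35;34m🬂[38;2;31;110;94m[48;2;21;35;34m🬂[38;2;34;120;103m[48;2;18;36;34m🬂[38;2;31;110;95m[48;2;21;45;43m🬌[38;2;33;115;99m[48;2;22;36;36m🬏[38;2;23;36;37m[48;2;20;34;33m🬎[0m
[38;2;18;32;29m[48;2;15;30;25m🬎[38;2;18;32;29m[48;2;34;121;104m🬄[38;2;29;104;89m[48;2;16;31;27m🬄[38;2;18;32;29m[48;2;15;30;25m🬎[38;2;18;32;29m[48;2;15;30;25m🬎[38;2;18;32;29m[48;2;15;30;25m🬎[38;2;18;32;29m[48;2;15;30;25m🬎[38;2;18;32;29m[48;2;15;30;25m🬎[38;2;29;103;89m[48;2;14;43;37m▐[38;2;37;132;113m[48;2;17;32;28m🬏[0m
[38;2;14;29;23m[48;2;11;26;18m🬂[38;2;32;113;97m[48;2;33;117;101m🬖[38;2;21;74;64m[48;2;11;27;21m🬏[38;2;14;29;23m[48;2;11;26;18m🬂[38;2;14;29;23m[48;2;11;26;18m🬂[38;2;14;29;23m[48;2;11;26;18m🬂[38;2;14;29;23m[48;2;11;26;18m🬂[38;2;14;29;23m[48;2;11;26;18m🬂[38;2;10;28;23m[48;2;25;89;77m▌[38;2;38;134;115m[48;2;12;27;20m▌[0m
[38;2;9;24;15m[48;2;6;22;11m🬂[38;2;31;110;94m[48;2;6;22;10m🬊[38;2;9;24;15m[48;2;31;111;96m🬁[38;2;8;24;16m[48;2;23;82;70m🬎[38;2;8;28;24m[48;2;7;23;12m🬏[38;2;9;24;15m[48;2;6;22;11m🬂[38;2;8;24;15m[48;2;13;47;40m🬝[38;2;11;36;28m[48;2;28;101;86m🬎[38;2;36;129;111m[48;2;13;49;37m🬜[38;2;37;131;113m[48;2;7;22;11m🬀[0m
</frame>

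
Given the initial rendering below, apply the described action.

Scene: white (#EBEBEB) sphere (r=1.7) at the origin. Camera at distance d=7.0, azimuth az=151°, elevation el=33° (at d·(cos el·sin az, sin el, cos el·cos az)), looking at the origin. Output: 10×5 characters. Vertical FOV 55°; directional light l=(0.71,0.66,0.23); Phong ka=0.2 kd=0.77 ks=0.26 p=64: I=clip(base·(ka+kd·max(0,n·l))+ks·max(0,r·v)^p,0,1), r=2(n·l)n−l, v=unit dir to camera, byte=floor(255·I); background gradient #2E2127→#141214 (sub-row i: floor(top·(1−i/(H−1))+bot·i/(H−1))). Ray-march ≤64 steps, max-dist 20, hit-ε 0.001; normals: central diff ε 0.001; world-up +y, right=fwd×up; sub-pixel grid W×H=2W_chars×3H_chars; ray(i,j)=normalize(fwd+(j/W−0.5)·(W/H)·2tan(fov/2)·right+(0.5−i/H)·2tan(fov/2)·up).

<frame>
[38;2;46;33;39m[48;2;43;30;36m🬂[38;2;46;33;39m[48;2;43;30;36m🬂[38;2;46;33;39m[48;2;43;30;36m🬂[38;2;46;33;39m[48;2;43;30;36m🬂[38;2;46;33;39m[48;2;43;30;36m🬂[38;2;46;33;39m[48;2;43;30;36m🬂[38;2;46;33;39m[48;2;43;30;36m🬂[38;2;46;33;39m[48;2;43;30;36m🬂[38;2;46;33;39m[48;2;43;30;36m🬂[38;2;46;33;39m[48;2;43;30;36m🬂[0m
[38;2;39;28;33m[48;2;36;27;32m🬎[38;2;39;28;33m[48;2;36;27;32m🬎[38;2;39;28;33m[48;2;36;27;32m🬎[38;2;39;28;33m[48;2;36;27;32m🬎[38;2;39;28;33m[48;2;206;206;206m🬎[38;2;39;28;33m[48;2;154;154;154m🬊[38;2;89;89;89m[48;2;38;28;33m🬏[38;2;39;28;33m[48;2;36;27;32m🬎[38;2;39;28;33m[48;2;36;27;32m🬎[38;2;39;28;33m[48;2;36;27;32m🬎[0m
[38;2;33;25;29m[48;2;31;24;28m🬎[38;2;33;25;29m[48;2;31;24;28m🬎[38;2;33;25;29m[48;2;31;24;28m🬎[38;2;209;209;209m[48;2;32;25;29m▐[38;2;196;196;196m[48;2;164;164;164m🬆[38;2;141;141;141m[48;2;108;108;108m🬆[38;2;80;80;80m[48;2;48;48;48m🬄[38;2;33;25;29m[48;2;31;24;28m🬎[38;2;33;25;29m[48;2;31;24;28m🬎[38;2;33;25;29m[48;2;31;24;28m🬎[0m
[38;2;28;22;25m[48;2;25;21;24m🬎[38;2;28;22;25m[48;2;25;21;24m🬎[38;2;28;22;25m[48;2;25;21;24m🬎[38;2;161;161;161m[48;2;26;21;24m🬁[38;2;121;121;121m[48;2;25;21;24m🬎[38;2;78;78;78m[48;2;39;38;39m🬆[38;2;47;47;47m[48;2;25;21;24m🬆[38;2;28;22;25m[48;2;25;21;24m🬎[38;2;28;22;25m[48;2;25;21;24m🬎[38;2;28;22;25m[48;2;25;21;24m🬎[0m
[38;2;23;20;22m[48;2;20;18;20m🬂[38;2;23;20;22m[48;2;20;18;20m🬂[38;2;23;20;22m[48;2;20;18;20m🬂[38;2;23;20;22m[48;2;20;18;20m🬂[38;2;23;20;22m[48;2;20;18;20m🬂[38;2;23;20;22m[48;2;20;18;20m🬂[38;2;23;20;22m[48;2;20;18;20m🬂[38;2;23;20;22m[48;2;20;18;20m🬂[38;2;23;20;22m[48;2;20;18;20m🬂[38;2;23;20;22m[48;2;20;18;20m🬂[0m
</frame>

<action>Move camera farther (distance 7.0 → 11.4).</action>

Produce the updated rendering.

<frame>
[38;2;46;33;39m[48;2;43;30;36m🬂[38;2;46;33;39m[48;2;43;30;36m🬂[38;2;46;33;39m[48;2;43;30;36m🬂[38;2;46;33;39m[48;2;43;30;36m🬂[38;2;46;33;39m[48;2;43;30;36m🬂[38;2;46;33;39m[48;2;43;30;36m🬂[38;2;46;33;39m[48;2;43;30;36m🬂[38;2;46;33;39m[48;2;43;30;36m🬂[38;2;46;33;39m[48;2;43;30;36m🬂[38;2;46;33;39m[48;2;43;30;36m🬂[0m
[38;2;39;28;33m[48;2;36;27;32m🬎[38;2;39;28;33m[48;2;36;27;32m🬎[38;2;39;28;33m[48;2;36;27;32m🬎[38;2;39;28;33m[48;2;36;27;32m🬎[38;2;39;28;33m[48;2;36;27;32m🬎[38;2;39;28;33m[48;2;36;27;32m🬎[38;2;39;28;33m[48;2;36;27;32m🬎[38;2;39;28;33m[48;2;36;27;32m🬎[38;2;39;28;33m[48;2;36;27;32m🬎[38;2;39;28;33m[48;2;36;27;32m🬎[0m
[38;2;33;25;29m[48;2;31;24;28m🬎[38;2;33;25;29m[48;2;31;24;28m🬎[38;2;33;25;29m[48;2;31;24;28m🬎[38;2;33;25;29m[48;2;31;24;28m🬎[38;2;34;26;30m[48;2;200;200;200m🬀[38;2;143;143;143m[48;2;81;81;81m▌[38;2;47;47;47m[48;2;33;25;29m🬓[38;2;33;25;29m[48;2;31;24;28m🬎[38;2;33;25;29m[48;2;31;24;28m🬎[38;2;33;25;29m[48;2;31;24;28m🬎[0m
[38;2;28;22;25m[48;2;25;21;24m🬎[38;2;28;22;25m[48;2;25;21;24m🬎[38;2;28;22;25m[48;2;25;21;24m🬎[38;2;28;22;25m[48;2;25;21;24m🬎[38;2;105;105;105m[48;2;26;21;24m🬁[38;2;54;54;54m[48;2;26;21;24m🬂[38;2;28;22;25m[48;2;25;21;24m🬎[38;2;28;22;25m[48;2;25;21;24m🬎[38;2;28;22;25m[48;2;25;21;24m🬎[38;2;28;22;25m[48;2;25;21;24m🬎[0m
[38;2;23;20;22m[48;2;20;18;20m🬂[38;2;23;20;22m[48;2;20;18;20m🬂[38;2;23;20;22m[48;2;20;18;20m🬂[38;2;23;20;22m[48;2;20;18;20m🬂[38;2;23;20;22m[48;2;20;18;20m🬂[38;2;23;20;22m[48;2;20;18;20m🬂[38;2;23;20;22m[48;2;20;18;20m🬂[38;2;23;20;22m[48;2;20;18;20m🬂[38;2;23;20;22m[48;2;20;18;20m🬂[38;2;23;20;22m[48;2;20;18;20m🬂[0m
</frame>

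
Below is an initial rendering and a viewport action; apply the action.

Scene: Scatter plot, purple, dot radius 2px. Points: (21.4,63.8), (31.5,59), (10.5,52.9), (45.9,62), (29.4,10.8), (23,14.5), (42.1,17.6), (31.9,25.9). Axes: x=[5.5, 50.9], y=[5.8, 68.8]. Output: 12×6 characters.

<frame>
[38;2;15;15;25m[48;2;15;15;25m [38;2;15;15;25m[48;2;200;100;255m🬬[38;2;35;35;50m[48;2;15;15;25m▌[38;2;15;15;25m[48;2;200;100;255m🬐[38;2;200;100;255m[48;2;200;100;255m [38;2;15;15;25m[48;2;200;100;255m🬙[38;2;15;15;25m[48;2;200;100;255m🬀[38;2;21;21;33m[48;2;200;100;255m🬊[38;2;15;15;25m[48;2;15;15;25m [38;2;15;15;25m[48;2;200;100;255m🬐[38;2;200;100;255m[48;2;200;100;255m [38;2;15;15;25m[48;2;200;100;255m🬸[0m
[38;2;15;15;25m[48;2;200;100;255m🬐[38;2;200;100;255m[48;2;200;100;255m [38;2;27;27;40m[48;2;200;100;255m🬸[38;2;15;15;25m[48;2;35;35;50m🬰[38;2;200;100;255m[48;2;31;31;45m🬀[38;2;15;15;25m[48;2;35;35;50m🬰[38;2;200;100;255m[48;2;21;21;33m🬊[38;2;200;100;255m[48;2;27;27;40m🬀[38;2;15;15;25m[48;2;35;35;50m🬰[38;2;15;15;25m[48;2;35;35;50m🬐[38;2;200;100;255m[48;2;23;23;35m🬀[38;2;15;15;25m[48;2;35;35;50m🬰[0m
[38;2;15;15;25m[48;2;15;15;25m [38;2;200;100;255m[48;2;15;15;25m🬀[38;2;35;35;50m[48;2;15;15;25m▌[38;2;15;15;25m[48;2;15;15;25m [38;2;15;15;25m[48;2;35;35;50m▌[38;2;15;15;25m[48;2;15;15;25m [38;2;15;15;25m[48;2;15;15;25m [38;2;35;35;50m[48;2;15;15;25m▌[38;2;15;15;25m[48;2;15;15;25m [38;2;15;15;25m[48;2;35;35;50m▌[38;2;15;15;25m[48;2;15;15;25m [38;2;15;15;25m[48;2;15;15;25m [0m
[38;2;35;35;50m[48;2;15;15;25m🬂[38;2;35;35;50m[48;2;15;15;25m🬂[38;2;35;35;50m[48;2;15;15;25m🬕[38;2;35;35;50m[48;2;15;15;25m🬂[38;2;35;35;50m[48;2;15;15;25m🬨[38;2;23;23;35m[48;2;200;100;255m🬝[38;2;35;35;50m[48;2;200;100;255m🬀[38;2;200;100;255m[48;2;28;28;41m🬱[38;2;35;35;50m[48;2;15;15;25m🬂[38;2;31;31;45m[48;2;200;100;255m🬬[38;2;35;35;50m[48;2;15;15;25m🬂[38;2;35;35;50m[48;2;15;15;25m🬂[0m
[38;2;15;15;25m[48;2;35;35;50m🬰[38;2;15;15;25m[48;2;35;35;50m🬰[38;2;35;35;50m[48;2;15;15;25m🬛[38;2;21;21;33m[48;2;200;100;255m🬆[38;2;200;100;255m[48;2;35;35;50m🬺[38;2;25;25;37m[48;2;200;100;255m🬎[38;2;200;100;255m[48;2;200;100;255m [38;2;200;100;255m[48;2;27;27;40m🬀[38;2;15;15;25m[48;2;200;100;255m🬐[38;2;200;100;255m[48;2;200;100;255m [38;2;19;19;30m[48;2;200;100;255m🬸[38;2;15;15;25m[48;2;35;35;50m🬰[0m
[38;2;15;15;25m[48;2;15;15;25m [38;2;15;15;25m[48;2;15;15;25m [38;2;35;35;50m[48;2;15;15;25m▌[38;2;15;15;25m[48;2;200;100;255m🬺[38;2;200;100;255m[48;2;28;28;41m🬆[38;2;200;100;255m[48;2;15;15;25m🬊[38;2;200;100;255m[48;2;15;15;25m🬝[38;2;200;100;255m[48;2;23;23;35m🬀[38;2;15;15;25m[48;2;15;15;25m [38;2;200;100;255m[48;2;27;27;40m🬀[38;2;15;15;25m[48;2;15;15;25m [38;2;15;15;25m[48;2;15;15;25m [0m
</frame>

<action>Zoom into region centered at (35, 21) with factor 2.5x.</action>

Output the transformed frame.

<frame>
[38;2;15;15;25m[48;2;15;15;25m [38;2;15;15;25m[48;2;15;15;25m [38;2;35;35;50m[48;2;15;15;25m▌[38;2;15;15;25m[48;2;15;15;25m [38;2;15;15;25m[48;2;35;35;50m▌[38;2;15;15;25m[48;2;15;15;25m [38;2;15;15;25m[48;2;15;15;25m [38;2;35;35;50m[48;2;15;15;25m▌[38;2;15;15;25m[48;2;15;15;25m [38;2;15;15;25m[48;2;35;35;50m▌[38;2;15;15;25m[48;2;15;15;25m [38;2;15;15;25m[48;2;15;15;25m [0m
[38;2;15;15;25m[48;2;35;35;50m🬰[38;2;15;15;25m[48;2;35;35;50m🬰[38;2;31;31;45m[48;2;200;100;255m🬝[38;2;15;15;25m[48;2;200;100;255m🬀[38;2;28;28;41m[48;2;200;100;255m🬊[38;2;15;15;25m[48;2;35;35;50m🬰[38;2;15;15;25m[48;2;35;35;50m🬰[38;2;35;35;50m[48;2;15;15;25m🬛[38;2;15;15;25m[48;2;35;35;50m🬰[38;2;15;15;25m[48;2;35;35;50m🬐[38;2;15;15;25m[48;2;35;35;50m🬰[38;2;15;15;25m[48;2;35;35;50m🬰[0m
[38;2;15;15;25m[48;2;15;15;25m [38;2;15;15;25m[48;2;15;15;25m [38;2;35;35;50m[48;2;15;15;25m▌[38;2;200;100;255m[48;2;15;15;25m🬊[38;2;200;100;255m[48;2;27;27;40m🬀[38;2;15;15;25m[48;2;15;15;25m [38;2;15;15;25m[48;2;15;15;25m [38;2;35;35;50m[48;2;15;15;25m▌[38;2;15;15;25m[48;2;15;15;25m [38;2;15;15;25m[48;2;35;35;50m▌[38;2;15;15;25m[48;2;200;100;255m🬬[38;2;15;15;25m[48;2;15;15;25m [0m
[38;2;35;35;50m[48;2;15;15;25m🬂[38;2;35;35;50m[48;2;15;15;25m🬂[38;2;35;35;50m[48;2;15;15;25m🬕[38;2;35;35;50m[48;2;15;15;25m🬂[38;2;35;35;50m[48;2;15;15;25m🬨[38;2;35;35;50m[48;2;15;15;25m🬂[38;2;35;35;50m[48;2;15;15;25m🬂[38;2;35;35;50m[48;2;15;15;25m🬕[38;2;35;35;50m[48;2;15;15;25m🬂[38;2;200;100;255m[48;2;25;25;37m🬫[38;2;200;100;255m[48;2;200;100;255m [38;2;200;100;255m[48;2;23;23;35m🬃[0m
[38;2;15;15;25m[48;2;35;35;50m🬰[38;2;23;23;35m[48;2;200;100;255m🬝[38;2;28;28;41m[48;2;200;100;255m🬊[38;2;15;15;25m[48;2;35;35;50m🬰[38;2;15;15;25m[48;2;35;35;50m🬐[38;2;15;15;25m[48;2;35;35;50m🬰[38;2;15;15;25m[48;2;35;35;50m🬰[38;2;35;35;50m[48;2;15;15;25m🬛[38;2;15;15;25m[48;2;35;35;50m🬰[38;2;15;15;25m[48;2;35;35;50m🬐[38;2;200;100;255m[48;2;23;23;35m🬀[38;2;15;15;25m[48;2;35;35;50m🬰[0m
[38;2;15;15;25m[48;2;15;15;25m [38;2;200;100;255m[48;2;15;15;25m🬊[38;2;200;100;255m[48;2;15;15;25m🬝[38;2;200;100;255m[48;2;15;15;25m🬀[38;2;15;15;25m[48;2;35;35;50m▌[38;2;15;15;25m[48;2;15;15;25m [38;2;15;15;25m[48;2;15;15;25m [38;2;35;35;50m[48;2;15;15;25m▌[38;2;15;15;25m[48;2;15;15;25m [38;2;15;15;25m[48;2;35;35;50m▌[38;2;15;15;25m[48;2;15;15;25m [38;2;15;15;25m[48;2;15;15;25m [0m
</frame>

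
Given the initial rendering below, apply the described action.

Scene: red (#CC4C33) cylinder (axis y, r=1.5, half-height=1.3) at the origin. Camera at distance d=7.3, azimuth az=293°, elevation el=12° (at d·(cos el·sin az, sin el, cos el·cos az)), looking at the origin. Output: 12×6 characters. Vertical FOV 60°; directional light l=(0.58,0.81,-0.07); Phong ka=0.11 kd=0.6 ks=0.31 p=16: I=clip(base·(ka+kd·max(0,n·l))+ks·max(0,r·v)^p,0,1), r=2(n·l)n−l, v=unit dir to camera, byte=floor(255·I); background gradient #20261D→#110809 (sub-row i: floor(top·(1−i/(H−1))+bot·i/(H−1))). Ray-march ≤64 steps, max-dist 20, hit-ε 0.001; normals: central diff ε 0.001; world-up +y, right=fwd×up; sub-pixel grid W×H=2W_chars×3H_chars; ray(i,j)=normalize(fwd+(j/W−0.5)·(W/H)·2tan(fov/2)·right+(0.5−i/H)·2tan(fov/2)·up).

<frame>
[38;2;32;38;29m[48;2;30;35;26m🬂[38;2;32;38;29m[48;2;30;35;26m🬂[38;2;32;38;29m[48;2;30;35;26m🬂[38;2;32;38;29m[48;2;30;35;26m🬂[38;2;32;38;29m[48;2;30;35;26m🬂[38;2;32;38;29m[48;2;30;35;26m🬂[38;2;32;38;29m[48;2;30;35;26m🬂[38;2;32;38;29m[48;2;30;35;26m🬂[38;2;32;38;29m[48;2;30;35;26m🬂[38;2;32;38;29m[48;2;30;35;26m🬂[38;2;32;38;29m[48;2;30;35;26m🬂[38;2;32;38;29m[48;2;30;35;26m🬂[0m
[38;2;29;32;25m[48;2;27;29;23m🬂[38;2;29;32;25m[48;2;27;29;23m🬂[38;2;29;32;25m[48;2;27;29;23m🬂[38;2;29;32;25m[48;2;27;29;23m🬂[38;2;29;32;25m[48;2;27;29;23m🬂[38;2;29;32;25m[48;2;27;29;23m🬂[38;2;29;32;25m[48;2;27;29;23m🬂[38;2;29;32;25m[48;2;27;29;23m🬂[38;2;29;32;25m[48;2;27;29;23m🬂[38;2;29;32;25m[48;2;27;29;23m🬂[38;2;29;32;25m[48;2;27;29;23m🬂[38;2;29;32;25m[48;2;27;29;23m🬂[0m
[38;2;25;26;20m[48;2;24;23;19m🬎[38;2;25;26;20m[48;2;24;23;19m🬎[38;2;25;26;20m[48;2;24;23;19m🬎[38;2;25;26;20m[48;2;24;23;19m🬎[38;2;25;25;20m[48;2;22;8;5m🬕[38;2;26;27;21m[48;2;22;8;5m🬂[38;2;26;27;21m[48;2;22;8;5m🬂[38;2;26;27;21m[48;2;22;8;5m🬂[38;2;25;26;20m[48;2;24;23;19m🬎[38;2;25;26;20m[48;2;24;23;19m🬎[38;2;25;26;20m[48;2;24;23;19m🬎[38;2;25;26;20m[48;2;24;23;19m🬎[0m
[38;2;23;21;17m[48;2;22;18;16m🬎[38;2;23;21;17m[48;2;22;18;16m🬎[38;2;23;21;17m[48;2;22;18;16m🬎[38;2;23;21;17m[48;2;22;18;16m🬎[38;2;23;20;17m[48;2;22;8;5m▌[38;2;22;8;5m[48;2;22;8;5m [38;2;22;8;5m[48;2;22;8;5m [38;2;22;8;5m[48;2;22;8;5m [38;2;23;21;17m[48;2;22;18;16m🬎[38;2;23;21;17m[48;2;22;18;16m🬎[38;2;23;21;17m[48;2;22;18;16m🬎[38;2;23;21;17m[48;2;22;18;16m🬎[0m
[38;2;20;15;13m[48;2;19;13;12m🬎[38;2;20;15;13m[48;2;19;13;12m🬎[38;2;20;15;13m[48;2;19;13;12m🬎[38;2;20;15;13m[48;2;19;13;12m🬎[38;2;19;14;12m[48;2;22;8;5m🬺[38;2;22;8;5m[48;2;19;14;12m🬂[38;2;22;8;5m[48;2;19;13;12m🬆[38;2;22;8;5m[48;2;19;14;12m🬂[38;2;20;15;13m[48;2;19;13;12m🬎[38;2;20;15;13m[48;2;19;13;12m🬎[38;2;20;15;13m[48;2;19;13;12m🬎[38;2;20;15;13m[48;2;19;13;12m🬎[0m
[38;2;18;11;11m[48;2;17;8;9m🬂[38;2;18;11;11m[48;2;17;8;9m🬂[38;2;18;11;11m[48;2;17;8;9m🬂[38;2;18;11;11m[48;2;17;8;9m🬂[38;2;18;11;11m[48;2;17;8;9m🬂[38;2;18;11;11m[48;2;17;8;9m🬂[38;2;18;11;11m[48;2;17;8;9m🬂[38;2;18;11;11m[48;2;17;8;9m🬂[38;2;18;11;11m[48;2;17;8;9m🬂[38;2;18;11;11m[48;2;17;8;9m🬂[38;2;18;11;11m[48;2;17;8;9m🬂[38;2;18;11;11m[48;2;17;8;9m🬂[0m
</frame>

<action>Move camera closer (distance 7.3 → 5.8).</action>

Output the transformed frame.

<frame>
[38;2;32;38;29m[48;2;30;35;26m🬂[38;2;32;38;29m[48;2;30;35;26m🬂[38;2;32;38;29m[48;2;30;35;26m🬂[38;2;32;38;29m[48;2;30;35;26m🬂[38;2;32;38;29m[48;2;30;35;26m🬂[38;2;32;38;29m[48;2;30;35;26m🬂[38;2;32;38;29m[48;2;30;35;26m🬂[38;2;32;38;29m[48;2;30;35;26m🬂[38;2;32;38;29m[48;2;30;35;26m🬂[38;2;32;38;29m[48;2;30;35;26m🬂[38;2;32;38;29m[48;2;30;35;26m🬂[38;2;32;38;29m[48;2;30;35;26m🬂[0m
[38;2;29;32;25m[48;2;27;29;23m🬂[38;2;29;32;25m[48;2;27;29;23m🬂[38;2;29;32;25m[48;2;27;29;23m🬂[38;2;29;32;25m[48;2;27;29;23m🬂[38;2;29;32;25m[48;2;27;29;23m🬂[38;2;29;32;25m[48;2;27;29;23m🬂[38;2;29;32;25m[48;2;27;29;23m🬂[38;2;29;32;25m[48;2;27;29;23m🬂[38;2;29;32;25m[48;2;27;29;23m🬂[38;2;29;32;25m[48;2;27;29;23m🬂[38;2;29;32;25m[48;2;27;29;23m🬂[38;2;29;32;25m[48;2;27;29;23m🬂[0m
[38;2;25;26;20m[48;2;24;23;19m🬎[38;2;25;26;20m[48;2;24;23;19m🬎[38;2;25;26;20m[48;2;24;23;19m🬎[38;2;25;26;20m[48;2;24;23;19m🬎[38;2;22;8;5m[48;2;22;8;5m [38;2;22;8;5m[48;2;22;8;5m [38;2;22;8;5m[48;2;22;8;5m [38;2;22;8;5m[48;2;22;8;5m [38;2;22;8;5m[48;2;25;25;20m▌[38;2;25;26;20m[48;2;24;23;19m🬎[38;2;25;26;20m[48;2;24;23;19m🬎[38;2;25;26;20m[48;2;24;23;19m🬎[0m
[38;2;23;21;17m[48;2;22;18;16m🬎[38;2;23;21;17m[48;2;22;18;16m🬎[38;2;23;21;17m[48;2;22;18;16m🬎[38;2;23;21;17m[48;2;22;18;16m🬎[38;2;22;8;5m[48;2;22;8;5m [38;2;22;8;5m[48;2;22;8;5m [38;2;22;8;5m[48;2;22;8;5m [38;2;22;8;5m[48;2;22;8;5m [38;2;22;8;5m[48;2;23;20;17m▌[38;2;23;21;17m[48;2;22;18;16m🬎[38;2;23;21;17m[48;2;22;18;16m🬎[38;2;23;21;17m[48;2;22;18;16m🬎[0m
[38;2;20;15;13m[48;2;19;13;12m🬎[38;2;20;15;13m[48;2;19;13;12m🬎[38;2;20;15;13m[48;2;19;13;12m🬎[38;2;20;15;13m[48;2;19;13;12m🬎[38;2;22;8;5m[48;2;19;13;12m🬊[38;2;22;8;5m[48;2;22;8;5m [38;2;22;8;5m[48;2;22;8;5m [38;2;22;8;5m[48;2;19;13;12m🬝[38;2;22;8;5m[48;2;19;14;12m🬀[38;2;20;15;13m[48;2;19;13;12m🬎[38;2;20;15;13m[48;2;19;13;12m🬎[38;2;20;15;13m[48;2;19;13;12m🬎[0m
[38;2;18;11;11m[48;2;17;8;9m🬂[38;2;18;11;11m[48;2;17;8;9m🬂[38;2;18;11;11m[48;2;17;8;9m🬂[38;2;18;11;11m[48;2;17;8;9m🬂[38;2;18;11;11m[48;2;17;8;9m🬂[38;2;18;11;11m[48;2;17;8;9m🬂[38;2;18;11;11m[48;2;17;8;9m🬂[38;2;18;11;11m[48;2;17;8;9m🬂[38;2;18;11;11m[48;2;17;8;9m🬂[38;2;18;11;11m[48;2;17;8;9m🬂[38;2;18;11;11m[48;2;17;8;9m🬂[38;2;18;11;11m[48;2;17;8;9m🬂[0m
</frame>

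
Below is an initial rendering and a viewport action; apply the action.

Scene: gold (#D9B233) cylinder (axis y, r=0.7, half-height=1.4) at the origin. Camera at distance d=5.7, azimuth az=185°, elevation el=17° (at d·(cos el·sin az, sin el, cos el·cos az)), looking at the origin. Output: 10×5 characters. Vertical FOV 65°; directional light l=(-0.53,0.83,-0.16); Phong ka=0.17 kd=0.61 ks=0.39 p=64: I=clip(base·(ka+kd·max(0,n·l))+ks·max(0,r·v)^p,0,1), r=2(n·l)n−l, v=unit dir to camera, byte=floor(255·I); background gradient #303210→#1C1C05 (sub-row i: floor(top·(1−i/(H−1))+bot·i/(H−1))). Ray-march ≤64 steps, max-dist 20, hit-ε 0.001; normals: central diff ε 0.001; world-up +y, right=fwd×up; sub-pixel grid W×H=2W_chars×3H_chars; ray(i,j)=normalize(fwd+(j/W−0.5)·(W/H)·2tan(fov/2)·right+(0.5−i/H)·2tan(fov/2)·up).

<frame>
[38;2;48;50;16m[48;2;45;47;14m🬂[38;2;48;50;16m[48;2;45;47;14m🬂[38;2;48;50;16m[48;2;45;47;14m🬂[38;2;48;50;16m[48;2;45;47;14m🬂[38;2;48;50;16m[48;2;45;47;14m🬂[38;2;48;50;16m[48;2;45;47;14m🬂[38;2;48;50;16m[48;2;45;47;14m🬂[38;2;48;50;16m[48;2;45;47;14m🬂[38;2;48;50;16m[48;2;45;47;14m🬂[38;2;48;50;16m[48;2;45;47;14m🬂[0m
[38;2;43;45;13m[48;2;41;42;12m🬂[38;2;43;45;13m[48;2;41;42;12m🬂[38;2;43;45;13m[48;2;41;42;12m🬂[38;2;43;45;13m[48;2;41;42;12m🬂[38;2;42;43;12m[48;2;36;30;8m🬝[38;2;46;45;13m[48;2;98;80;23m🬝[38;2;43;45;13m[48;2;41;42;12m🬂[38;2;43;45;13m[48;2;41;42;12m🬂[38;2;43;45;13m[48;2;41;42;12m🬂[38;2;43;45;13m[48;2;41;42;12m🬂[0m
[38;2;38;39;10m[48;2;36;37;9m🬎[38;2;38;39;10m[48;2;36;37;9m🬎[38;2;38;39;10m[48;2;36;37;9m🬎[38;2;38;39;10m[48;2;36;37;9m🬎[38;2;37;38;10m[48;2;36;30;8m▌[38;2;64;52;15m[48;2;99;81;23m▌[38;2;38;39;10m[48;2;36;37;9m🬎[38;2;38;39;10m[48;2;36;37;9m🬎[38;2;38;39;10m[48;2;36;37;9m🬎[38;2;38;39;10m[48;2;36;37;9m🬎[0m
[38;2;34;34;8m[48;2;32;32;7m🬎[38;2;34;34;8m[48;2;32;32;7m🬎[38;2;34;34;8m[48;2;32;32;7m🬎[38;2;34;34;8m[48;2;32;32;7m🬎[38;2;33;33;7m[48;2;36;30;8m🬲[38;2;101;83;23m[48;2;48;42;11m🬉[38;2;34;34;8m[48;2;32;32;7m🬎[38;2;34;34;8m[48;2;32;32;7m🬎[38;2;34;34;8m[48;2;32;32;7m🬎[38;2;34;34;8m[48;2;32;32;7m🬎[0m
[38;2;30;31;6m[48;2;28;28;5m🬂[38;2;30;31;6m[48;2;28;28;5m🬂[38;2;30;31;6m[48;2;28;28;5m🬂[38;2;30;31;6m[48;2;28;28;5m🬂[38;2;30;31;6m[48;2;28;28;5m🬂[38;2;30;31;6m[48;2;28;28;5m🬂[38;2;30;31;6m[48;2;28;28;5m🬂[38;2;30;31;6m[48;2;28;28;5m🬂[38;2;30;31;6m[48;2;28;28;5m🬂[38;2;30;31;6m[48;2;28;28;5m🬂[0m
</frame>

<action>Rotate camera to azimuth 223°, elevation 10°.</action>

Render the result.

<frame>
[38;2;48;50;16m[48;2;45;47;14m🬂[38;2;48;50;16m[48;2;45;47;14m🬂[38;2;48;50;16m[48;2;45;47;14m🬂[38;2;48;50;16m[48;2;45;47;14m🬂[38;2;48;50;16m[48;2;45;47;14m🬂[38;2;48;50;16m[48;2;45;47;14m🬂[38;2;48;50;16m[48;2;45;47;14m🬂[38;2;48;50;16m[48;2;45;47;14m🬂[38;2;48;50;16m[48;2;45;47;14m🬂[38;2;48;50;16m[48;2;45;47;14m🬂[0m
[38;2;43;45;13m[48;2;41;42;12m🬂[38;2;43;45;13m[48;2;41;42;12m🬂[38;2;43;45;13m[48;2;41;42;12m🬂[38;2;43;45;13m[48;2;41;42;12m🬂[38;2;42;43;12m[48;2;65;53;15m🬝[38;2;42;44;12m[48;2;104;85;24m🬎[38;2;43;45;13m[48;2;41;42;12m🬂[38;2;43;45;13m[48;2;41;42;12m🬂[38;2;43;45;13m[48;2;41;42;12m🬂[38;2;43;45;13m[48;2;41;42;12m🬂[0m
[38;2;38;39;10m[48;2;36;37;9m🬎[38;2;38;39;10m[48;2;36;37;9m🬎[38;2;38;39;10m[48;2;36;37;9m🬎[38;2;38;39;10m[48;2;36;37;9m🬎[38;2;63;52;14m[48;2;37;38;10m▐[38;2;100;82;23m[48;2;109;89;25m▌[38;2;38;39;10m[48;2;36;37;9m🬎[38;2;38;39;10m[48;2;36;37;9m🬎[38;2;38;39;10m[48;2;36;37;9m🬎[38;2;38;39;10m[48;2;36;37;9m🬎[0m
[38;2;34;34;8m[48;2;32;32;7m🬎[38;2;34;34;8m[48;2;32;32;7m🬎[38;2;34;34;8m[48;2;32;32;7m🬎[38;2;34;34;8m[48;2;32;32;7m🬎[38;2;61;50;14m[48;2;33;33;7m🬉[38;2;104;85;24m[48;2;32;32;7m🬎[38;2;34;34;8m[48;2;32;32;7m🬎[38;2;34;34;8m[48;2;32;32;7m🬎[38;2;34;34;8m[48;2;32;32;7m🬎[38;2;34;34;8m[48;2;32;32;7m🬎[0m
[38;2;30;31;6m[48;2;28;28;5m🬂[38;2;30;31;6m[48;2;28;28;5m🬂[38;2;30;31;6m[48;2;28;28;5m🬂[38;2;30;31;6m[48;2;28;28;5m🬂[38;2;30;31;6m[48;2;28;28;5m🬂[38;2;30;31;6m[48;2;28;28;5m🬂[38;2;30;31;6m[48;2;28;28;5m🬂[38;2;30;31;6m[48;2;28;28;5m🬂[38;2;30;31;6m[48;2;28;28;5m🬂[38;2;30;31;6m[48;2;28;28;5m🬂[0m
</frame>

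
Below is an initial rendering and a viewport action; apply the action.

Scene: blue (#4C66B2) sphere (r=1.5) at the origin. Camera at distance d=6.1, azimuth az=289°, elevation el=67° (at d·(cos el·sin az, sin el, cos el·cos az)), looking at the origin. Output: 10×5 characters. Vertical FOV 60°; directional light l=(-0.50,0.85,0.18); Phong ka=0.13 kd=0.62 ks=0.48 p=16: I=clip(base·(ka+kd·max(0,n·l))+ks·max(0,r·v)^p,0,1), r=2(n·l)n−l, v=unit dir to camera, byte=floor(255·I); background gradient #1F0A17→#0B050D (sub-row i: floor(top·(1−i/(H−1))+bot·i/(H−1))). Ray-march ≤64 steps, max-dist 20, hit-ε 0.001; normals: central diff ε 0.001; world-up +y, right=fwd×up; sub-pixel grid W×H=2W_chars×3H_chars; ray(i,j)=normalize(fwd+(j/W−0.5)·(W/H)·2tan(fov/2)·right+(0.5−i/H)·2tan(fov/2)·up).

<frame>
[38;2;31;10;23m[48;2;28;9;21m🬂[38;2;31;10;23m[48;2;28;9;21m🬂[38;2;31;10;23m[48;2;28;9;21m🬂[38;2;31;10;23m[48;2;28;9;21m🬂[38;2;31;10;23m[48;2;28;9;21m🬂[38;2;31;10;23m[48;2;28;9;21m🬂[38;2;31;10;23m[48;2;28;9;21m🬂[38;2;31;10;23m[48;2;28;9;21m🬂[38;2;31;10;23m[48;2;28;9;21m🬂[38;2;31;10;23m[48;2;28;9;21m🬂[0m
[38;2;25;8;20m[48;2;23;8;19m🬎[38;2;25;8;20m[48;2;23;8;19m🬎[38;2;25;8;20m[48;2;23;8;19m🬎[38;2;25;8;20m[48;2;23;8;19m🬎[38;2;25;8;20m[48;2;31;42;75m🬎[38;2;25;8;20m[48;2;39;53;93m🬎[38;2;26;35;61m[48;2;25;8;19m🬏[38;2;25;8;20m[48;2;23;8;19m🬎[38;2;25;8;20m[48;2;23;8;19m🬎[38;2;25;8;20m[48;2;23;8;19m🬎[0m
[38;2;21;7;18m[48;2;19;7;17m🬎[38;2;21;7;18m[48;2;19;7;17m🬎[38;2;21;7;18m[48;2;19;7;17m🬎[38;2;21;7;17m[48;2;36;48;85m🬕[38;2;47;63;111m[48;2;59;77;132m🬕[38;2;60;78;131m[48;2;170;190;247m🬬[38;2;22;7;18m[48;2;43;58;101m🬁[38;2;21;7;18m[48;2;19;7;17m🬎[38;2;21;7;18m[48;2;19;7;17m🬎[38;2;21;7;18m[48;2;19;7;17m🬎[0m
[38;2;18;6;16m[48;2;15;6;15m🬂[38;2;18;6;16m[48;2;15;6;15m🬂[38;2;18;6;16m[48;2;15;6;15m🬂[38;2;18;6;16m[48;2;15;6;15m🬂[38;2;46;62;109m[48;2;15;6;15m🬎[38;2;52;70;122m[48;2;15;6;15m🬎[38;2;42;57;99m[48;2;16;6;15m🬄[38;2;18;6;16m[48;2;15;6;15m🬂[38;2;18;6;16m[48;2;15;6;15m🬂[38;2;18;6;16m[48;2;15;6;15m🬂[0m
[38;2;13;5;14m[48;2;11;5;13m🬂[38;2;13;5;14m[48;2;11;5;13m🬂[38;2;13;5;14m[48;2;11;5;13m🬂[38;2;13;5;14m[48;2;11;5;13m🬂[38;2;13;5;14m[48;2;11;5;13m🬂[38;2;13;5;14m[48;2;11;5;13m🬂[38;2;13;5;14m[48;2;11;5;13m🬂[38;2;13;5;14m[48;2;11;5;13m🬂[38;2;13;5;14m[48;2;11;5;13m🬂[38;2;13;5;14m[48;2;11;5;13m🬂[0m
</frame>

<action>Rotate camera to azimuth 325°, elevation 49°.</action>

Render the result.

<frame>
[38;2;31;10;23m[48;2;28;9;21m🬂[38;2;31;10;23m[48;2;28;9;21m🬂[38;2;31;10;23m[48;2;28;9;21m🬂[38;2;31;10;23m[48;2;28;9;21m🬂[38;2;31;10;23m[48;2;28;9;21m🬂[38;2;31;10;23m[48;2;28;9;21m🬂[38;2;31;10;23m[48;2;28;9;21m🬂[38;2;31;10;23m[48;2;28;9;21m🬂[38;2;31;10;23m[48;2;28;9;21m🬂[38;2;31;10;23m[48;2;28;9;21m🬂[0m
[38;2;25;8;20m[48;2;23;8;19m🬎[38;2;25;8;20m[48;2;23;8;19m🬎[38;2;25;8;20m[48;2;23;8;19m🬎[38;2;25;8;20m[48;2;23;8;19m🬎[38;2;25;8;20m[48;2;48;64;113m🬎[38;2;25;8;20m[48;2;47;63;111m🬎[38;2;29;39;68m[48;2;25;8;19m🬏[38;2;25;8;20m[48;2;23;8;19m🬎[38;2;25;8;20m[48;2;23;8;19m🬎[38;2;25;8;20m[48;2;23;8;19m🬎[0m
[38;2;21;7;18m[48;2;19;7;17m🬎[38;2;21;7;18m[48;2;19;7;17m🬎[38;2;21;7;18m[48;2;19;7;17m🬎[38;2;46;62;108m[48;2;21;7;17m🬦[38;2;133;152;209m[48;2;57;75;130m🬇[38;2;112;130;185m[48;2;51;69;119m🬃[38;2;22;23;42m[48;2;40;53;94m▐[38;2;21;7;18m[48;2;19;7;17m🬎[38;2;21;7;18m[48;2;19;7;17m🬎[38;2;21;7;18m[48;2;19;7;17m🬎[0m
[38;2;18;6;16m[48;2;15;6;15m🬂[38;2;18;6;16m[48;2;15;6;15m🬂[38;2;18;6;16m[48;2;15;6;15m🬂[38;2;18;6;16m[48;2;15;6;15m🬂[38;2;40;54;95m[48;2;15;6;15m🬎[38;2;38;51;90m[48;2;15;6;15m🬎[38;2;32;43;75m[48;2;15;8;18m🬀[38;2;18;6;16m[48;2;15;6;15m🬂[38;2;18;6;16m[48;2;15;6;15m🬂[38;2;18;6;16m[48;2;15;6;15m🬂[0m
[38;2;13;5;14m[48;2;11;5;13m🬂[38;2;13;5;14m[48;2;11;5;13m🬂[38;2;13;5;14m[48;2;11;5;13m🬂[38;2;13;5;14m[48;2;11;5;13m🬂[38;2;13;5;14m[48;2;11;5;13m🬂[38;2;13;5;14m[48;2;11;5;13m🬂[38;2;13;5;14m[48;2;11;5;13m🬂[38;2;13;5;14m[48;2;11;5;13m🬂[38;2;13;5;14m[48;2;11;5;13m🬂[38;2;13;5;14m[48;2;11;5;13m🬂[0m
</frame>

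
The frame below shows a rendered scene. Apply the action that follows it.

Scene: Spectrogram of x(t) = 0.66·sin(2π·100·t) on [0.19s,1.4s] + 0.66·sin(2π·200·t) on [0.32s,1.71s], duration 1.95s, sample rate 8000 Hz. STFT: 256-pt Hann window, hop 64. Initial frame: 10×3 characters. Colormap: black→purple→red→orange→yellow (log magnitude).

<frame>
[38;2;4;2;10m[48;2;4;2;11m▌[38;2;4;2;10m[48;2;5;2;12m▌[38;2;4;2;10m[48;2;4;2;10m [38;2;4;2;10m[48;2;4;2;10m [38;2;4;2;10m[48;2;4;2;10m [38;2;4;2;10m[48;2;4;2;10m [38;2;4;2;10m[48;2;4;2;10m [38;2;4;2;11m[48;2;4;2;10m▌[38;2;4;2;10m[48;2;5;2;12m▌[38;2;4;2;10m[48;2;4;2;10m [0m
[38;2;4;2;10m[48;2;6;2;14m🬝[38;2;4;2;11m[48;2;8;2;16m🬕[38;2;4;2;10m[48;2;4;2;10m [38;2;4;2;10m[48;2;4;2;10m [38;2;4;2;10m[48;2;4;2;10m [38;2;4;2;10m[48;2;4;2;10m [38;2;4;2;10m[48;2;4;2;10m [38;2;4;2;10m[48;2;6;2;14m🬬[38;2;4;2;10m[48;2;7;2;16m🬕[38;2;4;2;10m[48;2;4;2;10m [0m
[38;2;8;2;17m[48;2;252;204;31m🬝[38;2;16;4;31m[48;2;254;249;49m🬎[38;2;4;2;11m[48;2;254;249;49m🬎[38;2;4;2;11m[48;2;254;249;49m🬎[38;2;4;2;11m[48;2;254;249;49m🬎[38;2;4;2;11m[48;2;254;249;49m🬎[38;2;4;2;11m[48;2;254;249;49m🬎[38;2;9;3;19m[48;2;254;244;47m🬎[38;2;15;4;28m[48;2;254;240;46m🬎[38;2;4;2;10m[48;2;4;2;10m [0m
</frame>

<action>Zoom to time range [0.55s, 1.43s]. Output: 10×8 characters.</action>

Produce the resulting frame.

<frame>
[38;2;4;2;10m[48;2;4;2;10m [38;2;4;2;10m[48;2;4;2;10m [38;2;4;2;10m[48;2;4;2;10m [38;2;4;2;10m[48;2;4;2;10m [38;2;4;2;10m[48;2;4;2;10m [38;2;4;2;10m[48;2;4;2;10m [38;2;4;2;10m[48;2;4;2;10m [38;2;4;2;10m[48;2;4;2;10m [38;2;4;2;10m[48;2;4;2;10m [38;2;4;2;10m[48;2;4;2;11m▌[0m
[38;2;4;2;10m[48;2;4;2;10m [38;2;4;2;10m[48;2;4;2;10m [38;2;4;2;10m[48;2;4;2;10m [38;2;4;2;10m[48;2;4;2;10m [38;2;4;2;10m[48;2;4;2;10m [38;2;4;2;10m[48;2;4;2;10m [38;2;4;2;10m[48;2;4;2;10m [38;2;4;2;10m[48;2;4;2;10m [38;2;4;2;10m[48;2;4;2;10m [38;2;4;2;10m[48;2;4;2;11m▌[0m
[38;2;4;2;10m[48;2;4;2;10m [38;2;4;2;10m[48;2;4;2;10m [38;2;4;2;10m[48;2;4;2;10m [38;2;4;2;10m[48;2;4;2;10m [38;2;4;2;10m[48;2;4;2;10m [38;2;4;2;10m[48;2;4;2;10m [38;2;4;2;10m[48;2;4;2;10m [38;2;4;2;10m[48;2;4;2;10m [38;2;4;2;10m[48;2;4;2;10m [38;2;4;2;10m[48;2;4;2;11m▌[0m
[38;2;4;2;10m[48;2;4;2;10m [38;2;4;2;10m[48;2;4;2;10m [38;2;4;2;10m[48;2;4;2;10m [38;2;4;2;10m[48;2;4;2;10m [38;2;4;2;10m[48;2;4;2;10m [38;2;4;2;10m[48;2;4;2;10m [38;2;4;2;10m[48;2;4;2;10m [38;2;4;2;10m[48;2;4;2;10m [38;2;4;2;10m[48;2;4;2;10m [38;2;4;2;10m[48;2;5;2;11m🬕[0m
[38;2;4;2;10m[48;2;4;2;10m [38;2;4;2;10m[48;2;4;2;10m [38;2;4;2;10m[48;2;4;2;10m [38;2;4;2;10m[48;2;4;2;10m [38;2;4;2;10m[48;2;4;2;10m [38;2;4;2;10m[48;2;4;2;10m [38;2;4;2;10m[48;2;4;2;10m [38;2;4;2;10m[48;2;4;2;10m [38;2;4;2;10m[48;2;4;2;10m [38;2;4;2;10m[48;2;5;2;12m▌[0m
[38;2;4;2;10m[48;2;4;2;10m [38;2;4;2;10m[48;2;4;2;10m [38;2;4;2;10m[48;2;4;2;10m [38;2;4;2;10m[48;2;4;2;10m [38;2;4;2;10m[48;2;4;2;10m [38;2;4;2;10m[48;2;4;2;10m [38;2;4;2;10m[48;2;4;2;10m [38;2;4;2;10m[48;2;4;2;10m [38;2;4;2;10m[48;2;4;2;10m [38;2;4;2;10m[48;2;7;2;15m▌[0m
[38;2;4;2;10m[48;2;4;2;11m🬎[38;2;4;2;10m[48;2;4;2;11m🬎[38;2;4;2;10m[48;2;4;2;11m🬎[38;2;4;2;10m[48;2;4;2;11m🬎[38;2;4;2;10m[48;2;4;2;11m🬎[38;2;4;2;10m[48;2;4;2;11m🬎[38;2;4;2;10m[48;2;4;2;11m🬎[38;2;4;2;10m[48;2;4;2;11m🬎[38;2;4;2;10m[48;2;4;2;11m🬎[38;2;5;2;12m[48;2;15;4;28m🬕[0m
[38;2;11;3;22m[48;2;254;245;47m🬂[38;2;11;3;22m[48;2;254;245;47m🬂[38;2;11;3;22m[48;2;254;245;47m🬂[38;2;11;3;22m[48;2;254;245;47m🬂[38;2;11;3;22m[48;2;254;245;47m🬂[38;2;11;3;22m[48;2;254;245;47m🬂[38;2;11;3;22m[48;2;254;245;47m🬂[38;2;11;3;22m[48;2;254;245;47m🬂[38;2;11;3;22m[48;2;254;245;47m🬂[38;2;21;5;38m[48;2;254;246;48m🬂[0m
</frame>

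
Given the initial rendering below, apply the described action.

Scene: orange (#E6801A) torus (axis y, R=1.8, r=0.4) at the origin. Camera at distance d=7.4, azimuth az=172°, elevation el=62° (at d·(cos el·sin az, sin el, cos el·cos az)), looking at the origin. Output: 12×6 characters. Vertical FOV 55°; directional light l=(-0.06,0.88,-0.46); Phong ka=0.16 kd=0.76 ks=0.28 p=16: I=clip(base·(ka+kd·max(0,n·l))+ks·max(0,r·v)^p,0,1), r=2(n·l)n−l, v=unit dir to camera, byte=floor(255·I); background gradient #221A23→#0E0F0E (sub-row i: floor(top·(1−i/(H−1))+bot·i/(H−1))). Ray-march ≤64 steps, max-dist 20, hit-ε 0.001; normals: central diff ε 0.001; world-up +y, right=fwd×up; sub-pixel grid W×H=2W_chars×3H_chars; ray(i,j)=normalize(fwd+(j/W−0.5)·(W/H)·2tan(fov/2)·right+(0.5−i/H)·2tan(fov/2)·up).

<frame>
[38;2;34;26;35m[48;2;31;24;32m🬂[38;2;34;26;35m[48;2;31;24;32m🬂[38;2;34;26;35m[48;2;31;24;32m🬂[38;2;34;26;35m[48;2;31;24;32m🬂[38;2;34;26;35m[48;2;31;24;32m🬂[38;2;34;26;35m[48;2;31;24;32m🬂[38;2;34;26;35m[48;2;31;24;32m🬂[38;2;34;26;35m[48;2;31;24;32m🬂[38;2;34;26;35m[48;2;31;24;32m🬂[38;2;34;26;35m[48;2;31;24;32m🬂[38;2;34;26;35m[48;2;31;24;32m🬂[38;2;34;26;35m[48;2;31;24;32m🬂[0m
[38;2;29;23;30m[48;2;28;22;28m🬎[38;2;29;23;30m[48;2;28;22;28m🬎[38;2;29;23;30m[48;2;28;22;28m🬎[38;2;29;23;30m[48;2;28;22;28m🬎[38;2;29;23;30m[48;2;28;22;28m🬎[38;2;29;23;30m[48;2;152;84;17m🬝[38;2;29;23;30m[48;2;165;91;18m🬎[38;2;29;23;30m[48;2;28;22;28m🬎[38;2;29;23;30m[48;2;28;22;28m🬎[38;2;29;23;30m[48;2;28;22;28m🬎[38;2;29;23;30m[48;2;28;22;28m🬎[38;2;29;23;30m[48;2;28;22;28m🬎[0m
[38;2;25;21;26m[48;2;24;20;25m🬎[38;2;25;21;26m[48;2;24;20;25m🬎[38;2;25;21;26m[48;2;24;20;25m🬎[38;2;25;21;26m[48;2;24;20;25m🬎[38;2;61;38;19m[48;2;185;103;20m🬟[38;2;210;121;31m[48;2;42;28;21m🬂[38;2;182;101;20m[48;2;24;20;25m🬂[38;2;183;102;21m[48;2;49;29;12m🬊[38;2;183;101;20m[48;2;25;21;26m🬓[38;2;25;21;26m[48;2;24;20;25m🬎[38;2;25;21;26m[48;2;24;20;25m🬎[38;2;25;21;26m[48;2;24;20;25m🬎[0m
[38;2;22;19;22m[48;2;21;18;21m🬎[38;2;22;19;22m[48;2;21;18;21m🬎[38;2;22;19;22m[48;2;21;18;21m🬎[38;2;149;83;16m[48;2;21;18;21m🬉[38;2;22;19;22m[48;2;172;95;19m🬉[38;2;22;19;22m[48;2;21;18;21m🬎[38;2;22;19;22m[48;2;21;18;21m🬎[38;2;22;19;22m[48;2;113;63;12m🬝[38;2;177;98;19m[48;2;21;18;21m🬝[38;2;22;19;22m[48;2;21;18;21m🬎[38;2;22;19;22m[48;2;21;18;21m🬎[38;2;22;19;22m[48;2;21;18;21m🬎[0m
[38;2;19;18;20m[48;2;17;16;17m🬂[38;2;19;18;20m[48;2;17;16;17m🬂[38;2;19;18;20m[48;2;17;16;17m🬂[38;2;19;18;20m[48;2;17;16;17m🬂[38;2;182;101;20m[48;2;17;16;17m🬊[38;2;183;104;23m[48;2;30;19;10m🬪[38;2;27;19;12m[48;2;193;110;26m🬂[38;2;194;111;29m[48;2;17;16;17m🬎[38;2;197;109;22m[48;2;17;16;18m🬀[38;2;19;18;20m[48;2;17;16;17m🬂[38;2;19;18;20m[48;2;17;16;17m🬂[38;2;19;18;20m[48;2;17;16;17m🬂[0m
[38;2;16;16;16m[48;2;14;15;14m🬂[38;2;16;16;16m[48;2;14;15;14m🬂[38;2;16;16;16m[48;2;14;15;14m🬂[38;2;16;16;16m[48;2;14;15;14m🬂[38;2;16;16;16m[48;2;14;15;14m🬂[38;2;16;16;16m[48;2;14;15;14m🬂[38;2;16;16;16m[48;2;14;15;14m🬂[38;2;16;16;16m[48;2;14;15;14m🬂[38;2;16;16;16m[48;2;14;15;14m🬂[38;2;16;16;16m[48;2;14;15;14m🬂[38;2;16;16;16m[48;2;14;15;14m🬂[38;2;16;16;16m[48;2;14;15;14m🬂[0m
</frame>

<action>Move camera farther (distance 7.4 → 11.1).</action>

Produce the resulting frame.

<frame>
[38;2;34;26;35m[48;2;31;24;32m🬂[38;2;34;26;35m[48;2;31;24;32m🬂[38;2;34;26;35m[48;2;31;24;32m🬂[38;2;34;26;35m[48;2;31;24;32m🬂[38;2;34;26;35m[48;2;31;24;32m🬂[38;2;34;26;35m[48;2;31;24;32m🬂[38;2;34;26;35m[48;2;31;24;32m🬂[38;2;34;26;35m[48;2;31;24;32m🬂[38;2;34;26;35m[48;2;31;24;32m🬂[38;2;34;26;35m[48;2;31;24;32m🬂[38;2;34;26;35m[48;2;31;24;32m🬂[38;2;34;26;35m[48;2;31;24;32m🬂[0m
[38;2;29;23;30m[48;2;28;22;28m🬎[38;2;29;23;30m[48;2;28;22;28m🬎[38;2;29;23;30m[48;2;28;22;28m🬎[38;2;29;23;30m[48;2;28;22;28m🬎[38;2;29;23;30m[48;2;28;22;28m🬎[38;2;29;23;30m[48;2;28;22;28m🬎[38;2;29;23;30m[48;2;28;22;28m🬎[38;2;29;23;30m[48;2;28;22;28m🬎[38;2;29;23;30m[48;2;28;22;28m🬎[38;2;29;23;30m[48;2;28;22;28m🬎[38;2;29;23;30m[48;2;28;22;28m🬎[38;2;29;23;30m[48;2;28;22;28m🬎[0m
[38;2;25;21;26m[48;2;24;20;25m🬎[38;2;25;21;26m[48;2;24;20;25m🬎[38;2;25;21;26m[48;2;24;20;25m🬎[38;2;25;21;26m[48;2;24;20;25m🬎[38;2;25;21;26m[48;2;152;84;17m🬝[38;2;181;101;20m[48;2;25;21;26m🬚[38;2;179;99;20m[48;2;25;21;26m🬋[38;2;160;89;17m[48;2;25;21;26m🬱[38;2;25;21;26m[48;2;24;20;25m🬎[38;2;25;21;26m[48;2;24;20;25m🬎[38;2;25;21;26m[48;2;24;20;25m🬎[38;2;25;21;26m[48;2;24;20;25m🬎[0m
[38;2;22;19;22m[48;2;21;18;21m🬎[38;2;22;19;22m[48;2;21;18;21m🬎[38;2;22;19;22m[48;2;21;18;21m🬎[38;2;22;19;22m[48;2;21;18;21m🬎[38;2;181;101;20m[48;2;21;18;21m🬉[38;2;41;28;19m[48;2;171;95;19m🬎[38;2;25;19;18m[48;2;137;76;15m🬝[38;2;200;112;24m[48;2;36;24;17m🬘[38;2;22;19;22m[48;2;21;18;21m🬎[38;2;22;19;22m[48;2;21;18;21m🬎[38;2;22;19;22m[48;2;21;18;21m🬎[38;2;22;19;22m[48;2;21;18;21m🬎[0m
[38;2;19;18;20m[48;2;17;16;17m🬂[38;2;19;18;20m[48;2;17;16;17m🬂[38;2;19;18;20m[48;2;17;16;17m🬂[38;2;19;18;20m[48;2;17;16;17m🬂[38;2;19;18;20m[48;2;17;16;17m🬂[38;2;175;97;19m[48;2;17;16;18m🬁[38;2;192;107;21m[48;2;17;16;17m🬂[38;2;19;18;20m[48;2;17;16;17m🬂[38;2;19;18;20m[48;2;17;16;17m🬂[38;2;19;18;20m[48;2;17;16;17m🬂[38;2;19;18;20m[48;2;17;16;17m🬂[38;2;19;18;20m[48;2;17;16;17m🬂[0m
[38;2;16;16;16m[48;2;14;15;14m🬂[38;2;16;16;16m[48;2;14;15;14m🬂[38;2;16;16;16m[48;2;14;15;14m🬂[38;2;16;16;16m[48;2;14;15;14m🬂[38;2;16;16;16m[48;2;14;15;14m🬂[38;2;16;16;16m[48;2;14;15;14m🬂[38;2;16;16;16m[48;2;14;15;14m🬂[38;2;16;16;16m[48;2;14;15;14m🬂[38;2;16;16;16m[48;2;14;15;14m🬂[38;2;16;16;16m[48;2;14;15;14m🬂[38;2;16;16;16m[48;2;14;15;14m🬂[38;2;16;16;16m[48;2;14;15;14m🬂[0m
</frame>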